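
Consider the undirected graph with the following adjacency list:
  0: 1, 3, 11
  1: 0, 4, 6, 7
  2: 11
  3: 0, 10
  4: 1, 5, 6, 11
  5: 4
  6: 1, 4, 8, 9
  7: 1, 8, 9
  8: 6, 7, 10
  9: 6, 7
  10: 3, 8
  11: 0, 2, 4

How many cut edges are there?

2

The edges on the cycle 6-9-7-8-6 are not bridges since each lies on that cycle.
But removing 11-2 disconnects 11 from 2; removing 5-4 disconnects 5 from 4 — these are bridges.
That makes 2 bridges.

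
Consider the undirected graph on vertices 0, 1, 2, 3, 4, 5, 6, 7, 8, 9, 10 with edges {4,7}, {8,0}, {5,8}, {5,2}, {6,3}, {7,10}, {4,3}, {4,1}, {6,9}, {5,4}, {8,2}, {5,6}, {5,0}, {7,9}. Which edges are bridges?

The edges on the cycle 5-6-9-7-4-5 are not bridges since each lies on that cycle.
But removing 1—4 disconnects 1 from 4; removing 10—7 disconnects 10 from 7 — these are bridges.

1-4, 10-7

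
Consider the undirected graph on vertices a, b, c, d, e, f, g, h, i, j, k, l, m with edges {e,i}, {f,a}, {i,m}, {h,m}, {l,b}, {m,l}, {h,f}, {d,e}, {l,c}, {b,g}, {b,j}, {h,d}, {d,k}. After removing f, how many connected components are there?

With f gone, the remaining components are: {a}; {b, c, d, e, g, h, i, j, k, l, m}.
That is 2 components.

2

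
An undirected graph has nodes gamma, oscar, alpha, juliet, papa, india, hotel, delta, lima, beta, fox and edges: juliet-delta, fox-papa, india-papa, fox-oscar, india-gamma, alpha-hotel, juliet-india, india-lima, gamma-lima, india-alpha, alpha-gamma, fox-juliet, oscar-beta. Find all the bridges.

The edges on the cycle india-alpha-gamma-india are not bridges since each lies on that cycle.
But removing oscar-beta disconnects oscar from beta; removing hotel-alpha disconnects hotel from alpha; removing delta-juliet disconnects delta from juliet; removing fox-oscar disconnects fox from oscar — these are bridges.

alpha-hotel, beta-oscar, delta-juliet, fox-oscar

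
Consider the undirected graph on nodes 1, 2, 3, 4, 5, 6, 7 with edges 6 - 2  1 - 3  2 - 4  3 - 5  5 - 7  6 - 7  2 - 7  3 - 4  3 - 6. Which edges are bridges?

1-3

The edges on the cycle 6-2-7-6 are not bridges since each lies on that cycle.
But removing 1 - 3 disconnects 1 from 3 — this is a bridge.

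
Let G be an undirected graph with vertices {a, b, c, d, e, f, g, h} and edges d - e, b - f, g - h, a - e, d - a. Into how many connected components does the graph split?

4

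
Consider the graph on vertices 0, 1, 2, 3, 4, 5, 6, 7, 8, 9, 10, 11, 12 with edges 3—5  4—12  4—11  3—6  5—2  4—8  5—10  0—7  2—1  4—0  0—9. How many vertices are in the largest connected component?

7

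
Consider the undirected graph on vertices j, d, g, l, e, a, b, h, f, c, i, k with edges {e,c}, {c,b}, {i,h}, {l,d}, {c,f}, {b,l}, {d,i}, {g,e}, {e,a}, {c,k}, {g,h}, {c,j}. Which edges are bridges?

The edges on the cycle g-e-c-b-l-d-i-h-g are not bridges since each lies on that cycle.
But removing f—c disconnects f from c; removing e—a disconnects e from a; removing c—j disconnects c from j; removing c—k disconnects c from k — these are bridges.

a-e, c-f, c-j, c-k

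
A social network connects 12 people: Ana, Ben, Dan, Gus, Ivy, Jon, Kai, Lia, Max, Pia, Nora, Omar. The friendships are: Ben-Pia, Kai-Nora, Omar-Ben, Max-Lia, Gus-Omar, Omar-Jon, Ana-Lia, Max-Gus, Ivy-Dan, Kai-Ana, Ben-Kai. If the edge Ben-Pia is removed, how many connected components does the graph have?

3

Before removal there are 2 components.
Ben-Pia is a bridge — removing it separates Ben's side from Pia's side.
After removal: 3 components.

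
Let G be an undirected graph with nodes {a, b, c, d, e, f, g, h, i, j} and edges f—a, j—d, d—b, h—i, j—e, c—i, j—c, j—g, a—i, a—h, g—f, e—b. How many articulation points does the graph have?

1

Removing j increases the component count from 1 to 2, so j is a cut vertex.
By contrast removing d leaves 1 component; it is not a cut vertex. No other vertex is a cut vertex either.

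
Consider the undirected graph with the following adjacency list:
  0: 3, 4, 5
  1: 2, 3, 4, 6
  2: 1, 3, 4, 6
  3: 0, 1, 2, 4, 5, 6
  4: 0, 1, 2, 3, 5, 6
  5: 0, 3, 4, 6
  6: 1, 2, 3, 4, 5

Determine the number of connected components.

Starting from 0 we can reach 0, 1, 2, 3, 4, 5, 6. That is one component of size 7.
Total: 1 component.

1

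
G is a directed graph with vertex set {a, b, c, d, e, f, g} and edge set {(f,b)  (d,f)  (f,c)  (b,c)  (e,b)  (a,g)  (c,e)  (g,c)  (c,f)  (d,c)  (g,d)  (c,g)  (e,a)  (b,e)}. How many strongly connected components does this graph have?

{a, b, c, d, e, f, g} are all mutually reachable — one SCC of size 7.
That gives 1 strongly connected component.

1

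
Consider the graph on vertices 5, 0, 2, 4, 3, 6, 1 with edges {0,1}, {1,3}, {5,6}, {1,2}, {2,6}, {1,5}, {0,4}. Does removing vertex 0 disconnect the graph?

Yes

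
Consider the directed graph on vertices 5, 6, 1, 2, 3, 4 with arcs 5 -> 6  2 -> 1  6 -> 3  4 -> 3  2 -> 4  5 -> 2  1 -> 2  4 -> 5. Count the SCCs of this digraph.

{1, 2, 4, 5} are all mutually reachable — one SCC of size 4.
{3} is an SCC by itself.
{6} is an SCC by itself.
That gives 3 strongly connected components.

3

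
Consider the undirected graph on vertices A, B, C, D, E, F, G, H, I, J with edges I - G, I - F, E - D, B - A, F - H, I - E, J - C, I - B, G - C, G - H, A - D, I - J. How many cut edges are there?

0

The edges on the cycle I-B-A-D-E-I are not bridges since each lies on that cycle.
Every edge lies on some cycle, so there are no bridges.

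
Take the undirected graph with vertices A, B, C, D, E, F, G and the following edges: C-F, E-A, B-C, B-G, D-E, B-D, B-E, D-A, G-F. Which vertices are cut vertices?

B

Removing B increases the component count from 1 to 2, so B is a cut vertex.
By contrast removing A leaves 1 component; it is not a cut vertex. No other vertex is a cut vertex either.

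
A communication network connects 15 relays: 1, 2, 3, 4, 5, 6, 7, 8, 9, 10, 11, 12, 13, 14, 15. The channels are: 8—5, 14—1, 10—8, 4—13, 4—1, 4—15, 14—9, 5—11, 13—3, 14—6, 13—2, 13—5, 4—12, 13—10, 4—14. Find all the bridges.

11-5, 12-4, 13-2, 13-3, 13-4, 14-6, 14-9, 15-4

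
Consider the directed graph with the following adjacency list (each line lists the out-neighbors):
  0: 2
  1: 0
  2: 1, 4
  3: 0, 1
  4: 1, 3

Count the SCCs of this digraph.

1

{0, 1, 2, 3, 4} are all mutually reachable — one SCC of size 5.
That gives 1 strongly connected component.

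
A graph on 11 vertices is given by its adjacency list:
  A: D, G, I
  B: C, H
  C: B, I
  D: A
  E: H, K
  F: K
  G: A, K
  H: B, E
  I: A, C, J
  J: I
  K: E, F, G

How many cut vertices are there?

Removing A increases the component count from 1 to 2, so A is a cut vertex.
Removing I increases the component count from 1 to 2, so I is a cut vertex.
Removing K increases the component count from 1 to 2, so K is a cut vertex.
By contrast removing G leaves 1 component; it is not a cut vertex. No other vertex is a cut vertex either.

3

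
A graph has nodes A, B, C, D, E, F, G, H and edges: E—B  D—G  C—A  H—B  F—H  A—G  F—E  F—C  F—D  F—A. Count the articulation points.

1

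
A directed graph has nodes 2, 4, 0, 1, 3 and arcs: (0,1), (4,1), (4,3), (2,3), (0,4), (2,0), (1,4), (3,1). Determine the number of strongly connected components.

{1, 3, 4} are all mutually reachable — one SCC of size 3.
{2} is an SCC by itself.
{0} is an SCC by itself.
That gives 3 strongly connected components.

3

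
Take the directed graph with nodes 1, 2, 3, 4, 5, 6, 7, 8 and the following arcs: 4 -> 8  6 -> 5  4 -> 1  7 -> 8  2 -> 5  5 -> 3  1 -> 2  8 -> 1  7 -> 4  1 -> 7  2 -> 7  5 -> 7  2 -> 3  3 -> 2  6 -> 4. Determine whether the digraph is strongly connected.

No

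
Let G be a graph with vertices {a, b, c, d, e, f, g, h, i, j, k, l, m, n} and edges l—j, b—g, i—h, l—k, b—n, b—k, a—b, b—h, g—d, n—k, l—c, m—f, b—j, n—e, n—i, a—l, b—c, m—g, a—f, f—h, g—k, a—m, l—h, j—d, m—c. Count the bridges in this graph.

The edges on the cycle b-n-i-h-b are not bridges since each lies on that cycle.
But removing n—e disconnects n from e — this is a bridge.

1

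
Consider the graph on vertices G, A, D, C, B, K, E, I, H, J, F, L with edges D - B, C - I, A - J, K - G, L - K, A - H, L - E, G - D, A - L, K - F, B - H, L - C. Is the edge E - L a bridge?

Yes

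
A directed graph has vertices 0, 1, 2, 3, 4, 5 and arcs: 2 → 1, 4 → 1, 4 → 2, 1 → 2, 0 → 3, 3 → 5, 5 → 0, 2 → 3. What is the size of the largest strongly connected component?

{0, 3, 5} are all mutually reachable — one SCC of size 3.
{1, 2} are all mutually reachable — one SCC of size 2.
{4} is an SCC by itself.
The largest has 3 vertices.

3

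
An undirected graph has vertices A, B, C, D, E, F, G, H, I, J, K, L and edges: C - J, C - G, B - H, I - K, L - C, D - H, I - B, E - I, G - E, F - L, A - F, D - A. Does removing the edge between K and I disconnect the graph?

Yes

Removing K - I leaves no path between K and I: the component count goes from 1 to 2. So it is a bridge.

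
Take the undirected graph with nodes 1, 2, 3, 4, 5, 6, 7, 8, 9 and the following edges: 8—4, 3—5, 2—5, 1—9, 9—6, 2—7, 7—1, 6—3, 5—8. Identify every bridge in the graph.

The edges on the cycle 2-7-1-9-6-3-5-2 are not bridges since each lies on that cycle.
But removing 5—8 disconnects 5 from 8; removing 4—8 disconnects 4 from 8 — these are bridges.

4-8, 5-8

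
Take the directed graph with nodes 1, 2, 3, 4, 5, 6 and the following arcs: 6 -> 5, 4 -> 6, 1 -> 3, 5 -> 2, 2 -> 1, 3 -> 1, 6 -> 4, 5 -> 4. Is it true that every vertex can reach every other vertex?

No

There is no directed path from 2 to 5, so the graph is not strongly connected.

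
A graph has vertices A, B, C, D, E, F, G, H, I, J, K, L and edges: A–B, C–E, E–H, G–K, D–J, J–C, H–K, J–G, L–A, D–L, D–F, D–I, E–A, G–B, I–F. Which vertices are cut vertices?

D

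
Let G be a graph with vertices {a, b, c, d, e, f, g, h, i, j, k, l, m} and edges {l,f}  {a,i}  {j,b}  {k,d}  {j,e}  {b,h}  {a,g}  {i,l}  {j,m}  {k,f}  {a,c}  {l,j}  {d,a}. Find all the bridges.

a-c, a-g, b-h, b-j, e-j, j-l, j-m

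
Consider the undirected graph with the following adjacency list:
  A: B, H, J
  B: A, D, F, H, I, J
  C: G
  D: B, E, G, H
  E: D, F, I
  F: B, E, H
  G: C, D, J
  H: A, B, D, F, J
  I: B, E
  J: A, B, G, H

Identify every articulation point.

G

Removing G increases the component count from 1 to 2, so G is a cut vertex.
By contrast removing E leaves 1 component; it is not a cut vertex. No other vertex is a cut vertex either.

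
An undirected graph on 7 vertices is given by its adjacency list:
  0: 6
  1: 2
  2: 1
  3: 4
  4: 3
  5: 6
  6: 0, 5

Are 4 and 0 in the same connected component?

The component containing 4 is {3, 4}, and 0 is not in it.

No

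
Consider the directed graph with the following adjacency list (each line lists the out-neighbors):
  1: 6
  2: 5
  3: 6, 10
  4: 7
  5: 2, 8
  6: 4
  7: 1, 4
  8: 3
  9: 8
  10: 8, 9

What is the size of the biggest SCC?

4

{3, 8, 9, 10} are all mutually reachable — one SCC of size 4.
{1, 4, 6, 7} are all mutually reachable — one SCC of size 4.
{2, 5} are all mutually reachable — one SCC of size 2.
The largest has 4 vertices.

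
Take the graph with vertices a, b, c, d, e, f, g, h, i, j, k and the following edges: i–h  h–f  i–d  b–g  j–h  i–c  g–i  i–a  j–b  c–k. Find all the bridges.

a-i, c-i, c-k, d-i, f-h

The edges on the cycle j-b-g-i-h-j are not bridges since each lies on that cycle.
But removing i–c disconnects i from c; removing i–a disconnects i from a; removing k–c disconnects k from c; removing i–d disconnects i from d — these are bridges.
In total 5 edges are bridges.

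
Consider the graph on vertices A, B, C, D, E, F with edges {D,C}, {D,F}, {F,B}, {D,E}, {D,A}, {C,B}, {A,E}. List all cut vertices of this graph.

D

Removing D increases the component count from 1 to 2, so D is a cut vertex.
By contrast removing C leaves 1 component; it is not a cut vertex. No other vertex is a cut vertex either.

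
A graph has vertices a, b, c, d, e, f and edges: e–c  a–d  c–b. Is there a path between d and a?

From d we can reach a, d, which includes a.

Yes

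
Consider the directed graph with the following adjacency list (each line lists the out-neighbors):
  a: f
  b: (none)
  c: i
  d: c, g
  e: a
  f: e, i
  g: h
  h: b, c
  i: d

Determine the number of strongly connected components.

3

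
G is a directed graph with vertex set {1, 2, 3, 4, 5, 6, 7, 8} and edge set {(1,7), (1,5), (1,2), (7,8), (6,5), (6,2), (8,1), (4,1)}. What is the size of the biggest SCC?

{1, 7, 8} are all mutually reachable — one SCC of size 3.
{3} is an SCC by itself.
{4} is an SCC by itself.
{2} is an SCC by itself.
{6} is an SCC by itself.
(and 1 more singleton SCC)
The largest has 3 vertices.

3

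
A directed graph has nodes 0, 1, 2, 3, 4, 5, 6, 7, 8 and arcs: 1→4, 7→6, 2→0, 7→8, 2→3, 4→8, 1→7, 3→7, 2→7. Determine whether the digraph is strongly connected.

No

There is no directed path from 3 to 2, so the graph is not strongly connected.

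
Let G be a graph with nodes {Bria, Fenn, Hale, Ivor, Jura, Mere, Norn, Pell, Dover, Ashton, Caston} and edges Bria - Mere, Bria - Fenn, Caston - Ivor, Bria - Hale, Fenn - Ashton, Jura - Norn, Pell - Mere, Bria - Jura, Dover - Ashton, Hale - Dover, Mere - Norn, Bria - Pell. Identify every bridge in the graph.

Caston-Ivor

The edges on the cycle Bria-Pell-Mere-Bria are not bridges since each lies on that cycle.
But removing Caston - Ivor disconnects Caston from Ivor — this is a bridge.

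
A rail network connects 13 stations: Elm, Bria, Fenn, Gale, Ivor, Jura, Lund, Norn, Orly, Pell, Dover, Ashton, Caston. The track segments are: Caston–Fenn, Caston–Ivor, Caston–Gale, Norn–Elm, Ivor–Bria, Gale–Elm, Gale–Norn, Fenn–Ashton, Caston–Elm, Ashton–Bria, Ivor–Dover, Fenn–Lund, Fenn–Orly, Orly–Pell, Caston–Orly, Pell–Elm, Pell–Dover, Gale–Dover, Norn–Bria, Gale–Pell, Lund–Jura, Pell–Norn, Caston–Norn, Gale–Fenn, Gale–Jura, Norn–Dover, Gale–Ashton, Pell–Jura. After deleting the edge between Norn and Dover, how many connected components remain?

Norn and Dover are still connected via Norn-Gale-Dover, so the component count stays at 1.

1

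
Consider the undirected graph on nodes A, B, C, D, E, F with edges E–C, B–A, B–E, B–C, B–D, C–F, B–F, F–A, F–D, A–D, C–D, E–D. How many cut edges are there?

0

The edges on the cycle B-E-C-B are not bridges since each lies on that cycle.
Every edge lies on some cycle, so there are no bridges.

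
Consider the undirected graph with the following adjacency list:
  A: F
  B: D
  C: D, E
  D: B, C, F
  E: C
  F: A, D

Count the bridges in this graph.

5

removing F-A disconnects F from A; removing C-D disconnects C from D; removing C-E disconnects C from E; removing D-B disconnects D from B — these are bridges.
In total 5 edges are bridges.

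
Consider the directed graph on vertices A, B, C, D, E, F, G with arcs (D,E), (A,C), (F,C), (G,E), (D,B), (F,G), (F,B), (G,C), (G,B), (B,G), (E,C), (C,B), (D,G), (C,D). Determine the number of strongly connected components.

3

{B, C, D, E, G} are all mutually reachable — one SCC of size 5.
{F} is an SCC by itself.
{A} is an SCC by itself.
That gives 3 strongly connected components.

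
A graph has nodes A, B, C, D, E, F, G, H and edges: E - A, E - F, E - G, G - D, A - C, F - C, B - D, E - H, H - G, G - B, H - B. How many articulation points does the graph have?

Removing E increases the component count from 1 to 2, so E is a cut vertex.
By contrast removing B leaves 1 component; it is not a cut vertex. No other vertex is a cut vertex either.

1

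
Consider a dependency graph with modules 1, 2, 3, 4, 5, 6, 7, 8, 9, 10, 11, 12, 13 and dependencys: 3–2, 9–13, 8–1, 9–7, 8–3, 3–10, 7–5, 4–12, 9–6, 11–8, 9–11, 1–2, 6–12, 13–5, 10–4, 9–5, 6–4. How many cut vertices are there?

1

Removing 9 increases the component count from 1 to 2, so 9 is a cut vertex.
By contrast removing 10 leaves 1 component; it is not a cut vertex. No other vertex is a cut vertex either.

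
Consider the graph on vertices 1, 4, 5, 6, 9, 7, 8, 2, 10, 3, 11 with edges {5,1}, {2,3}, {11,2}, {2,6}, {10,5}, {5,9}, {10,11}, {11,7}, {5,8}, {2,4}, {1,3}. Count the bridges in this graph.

5

The edges on the cycle 10-5-1-3-2-11-10 are not bridges since each lies on that cycle.
But removing 2-4 disconnects 2 from 4; removing 7-11 disconnects 7 from 11; removing 6-2 disconnects 6 from 2; removing 5-9 disconnects 5 from 9 — these are bridges.
In total 5 edges are bridges.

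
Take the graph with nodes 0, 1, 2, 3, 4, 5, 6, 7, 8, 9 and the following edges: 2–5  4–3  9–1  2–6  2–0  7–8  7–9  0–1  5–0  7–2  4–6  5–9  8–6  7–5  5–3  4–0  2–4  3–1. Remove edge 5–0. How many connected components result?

1

5 and 0 are still connected via 5-2-0, so the component count stays at 1.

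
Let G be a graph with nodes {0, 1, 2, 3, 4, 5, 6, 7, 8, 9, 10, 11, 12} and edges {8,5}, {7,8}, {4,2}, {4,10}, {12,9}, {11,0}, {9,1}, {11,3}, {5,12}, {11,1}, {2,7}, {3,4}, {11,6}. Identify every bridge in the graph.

The edges on the cycle 11-3-4-2-7-8-5-12-9-1-11 are not bridges since each lies on that cycle.
But removing 4–10 disconnects 4 from 10; removing 11–6 disconnects 11 from 6; removing 11–0 disconnects 11 from 0 — these are bridges.

0-11, 10-4, 11-6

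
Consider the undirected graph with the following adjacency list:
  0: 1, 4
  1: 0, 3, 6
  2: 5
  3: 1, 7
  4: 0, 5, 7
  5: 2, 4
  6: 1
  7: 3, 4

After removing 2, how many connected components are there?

1

With 2 gone, the remaining components are: {0, 1, 3, 4, 5, 6, 7}.
That is 1 component.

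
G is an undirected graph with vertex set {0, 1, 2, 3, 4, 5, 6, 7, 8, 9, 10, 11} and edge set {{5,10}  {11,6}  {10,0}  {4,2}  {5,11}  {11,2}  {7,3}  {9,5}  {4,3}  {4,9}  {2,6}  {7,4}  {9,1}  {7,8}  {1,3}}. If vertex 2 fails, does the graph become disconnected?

No

Deleting 2 leaves 1 component (was 1) (its neighbors 4, 6, 11 remain connected to each other), so 2 is not a cut vertex.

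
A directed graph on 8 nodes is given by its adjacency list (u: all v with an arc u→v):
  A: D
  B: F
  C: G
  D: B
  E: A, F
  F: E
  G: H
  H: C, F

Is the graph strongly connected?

There is no directed path from D to G, so the graph is not strongly connected.

No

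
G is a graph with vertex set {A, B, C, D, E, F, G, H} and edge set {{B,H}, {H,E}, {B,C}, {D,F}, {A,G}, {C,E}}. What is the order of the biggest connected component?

4

Starting from A we can reach A, G. That is one component of size 2.
Starting from D we can reach D, F. That is one component of size 2.
Starting from B we can reach B, C, E, H. That is one component of size 4.
The largest has 4 vertices.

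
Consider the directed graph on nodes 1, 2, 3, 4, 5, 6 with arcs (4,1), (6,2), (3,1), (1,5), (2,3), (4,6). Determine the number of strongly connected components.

{2} is an SCC by itself.
{4} is an SCC by itself.
{1} is an SCC by itself.
{5} is an SCC by itself.
{3} is an SCC by itself.
(and 1 more singleton SCC)
That gives 6 strongly connected components.

6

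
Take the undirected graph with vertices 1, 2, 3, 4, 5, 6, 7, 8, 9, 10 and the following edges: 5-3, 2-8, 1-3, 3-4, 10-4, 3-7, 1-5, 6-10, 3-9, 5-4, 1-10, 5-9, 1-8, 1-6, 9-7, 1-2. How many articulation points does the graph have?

Removing 1 increases the component count from 1 to 2, so 1 is a cut vertex.
By contrast removing 6 leaves 1 component; it is not a cut vertex. No other vertex is a cut vertex either.

1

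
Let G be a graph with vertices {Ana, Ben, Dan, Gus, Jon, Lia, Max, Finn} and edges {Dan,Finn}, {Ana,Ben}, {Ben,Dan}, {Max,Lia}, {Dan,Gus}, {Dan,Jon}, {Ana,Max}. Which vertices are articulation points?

Ana, Ben, Dan, Max

Removing Ana increases the component count from 1 to 2, so Ana is a cut vertex.
Removing Ben increases the component count from 1 to 2, so Ben is a cut vertex.
Removing Dan increases the component count from 1 to 4, so Dan is a cut vertex.
Likewise Max is a cut vertex.
By contrast removing Lia leaves 1 component; it is not a cut vertex. No other vertex is a cut vertex either.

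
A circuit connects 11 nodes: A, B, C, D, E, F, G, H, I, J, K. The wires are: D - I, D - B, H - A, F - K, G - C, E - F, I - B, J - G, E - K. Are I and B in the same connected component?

Yes

From I we can reach B, D, I, which includes B.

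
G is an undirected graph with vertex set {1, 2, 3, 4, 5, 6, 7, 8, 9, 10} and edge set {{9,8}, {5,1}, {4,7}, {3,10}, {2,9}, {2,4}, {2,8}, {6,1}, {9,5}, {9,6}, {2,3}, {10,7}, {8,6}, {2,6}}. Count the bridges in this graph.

0

The edges on the cycle 2-3-10-7-4-2 are not bridges since each lies on that cycle.
Every edge lies on some cycle, so there are no bridges.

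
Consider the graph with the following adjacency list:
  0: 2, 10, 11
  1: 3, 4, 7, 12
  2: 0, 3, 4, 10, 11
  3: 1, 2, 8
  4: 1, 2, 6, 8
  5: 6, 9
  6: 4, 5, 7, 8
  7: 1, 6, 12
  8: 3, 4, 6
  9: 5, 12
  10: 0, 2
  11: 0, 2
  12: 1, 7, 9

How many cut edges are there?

0

The edges on the cycle 2-11-0-2 are not bridges since each lies on that cycle.
Every edge lies on some cycle, so there are no bridges.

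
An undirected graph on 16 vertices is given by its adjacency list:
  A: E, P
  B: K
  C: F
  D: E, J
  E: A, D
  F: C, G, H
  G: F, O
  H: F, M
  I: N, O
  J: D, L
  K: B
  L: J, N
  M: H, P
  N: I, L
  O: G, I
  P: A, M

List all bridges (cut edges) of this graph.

B-K, C-F

The edges on the cycle M-H-F-G-O-I-N-L-J-D-E-A-P-M are not bridges since each lies on that cycle.
But removing K-B disconnects K from B; removing F-C disconnects F from C — these are bridges.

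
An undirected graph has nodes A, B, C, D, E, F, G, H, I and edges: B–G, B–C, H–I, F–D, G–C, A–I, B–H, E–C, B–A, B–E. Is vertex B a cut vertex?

Yes

Deleting B raises the number of components from 2 to 3, so B is a cut vertex.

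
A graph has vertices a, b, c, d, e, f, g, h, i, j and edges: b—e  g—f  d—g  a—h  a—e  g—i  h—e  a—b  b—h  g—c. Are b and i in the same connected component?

No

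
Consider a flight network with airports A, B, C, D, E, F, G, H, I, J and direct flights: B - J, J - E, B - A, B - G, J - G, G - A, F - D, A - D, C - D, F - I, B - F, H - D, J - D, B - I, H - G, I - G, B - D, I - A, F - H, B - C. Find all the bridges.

E-J

The edges on the cycle F-I-A-G-H-F are not bridges since each lies on that cycle.
But removing J - E disconnects J from E — this is a bridge.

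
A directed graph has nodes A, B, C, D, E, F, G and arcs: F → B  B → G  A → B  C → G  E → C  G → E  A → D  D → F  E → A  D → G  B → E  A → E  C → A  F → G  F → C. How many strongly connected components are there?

{A, B, C, D, E, F, G} are all mutually reachable — one SCC of size 7.
That gives 1 strongly connected component.

1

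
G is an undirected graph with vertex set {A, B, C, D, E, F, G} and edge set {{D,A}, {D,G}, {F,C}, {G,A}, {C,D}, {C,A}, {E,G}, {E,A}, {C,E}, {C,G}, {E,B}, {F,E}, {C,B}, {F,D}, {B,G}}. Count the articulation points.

0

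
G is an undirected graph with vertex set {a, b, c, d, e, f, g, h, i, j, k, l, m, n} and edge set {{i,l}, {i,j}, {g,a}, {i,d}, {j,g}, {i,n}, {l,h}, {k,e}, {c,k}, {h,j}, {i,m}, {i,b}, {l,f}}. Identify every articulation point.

g, i, j, k, l

Removing g increases the component count from 2 to 3, so g is a cut vertex.
Removing i increases the component count from 2 to 6, so i is a cut vertex.
Removing j increases the component count from 2 to 3, so j is a cut vertex.
Likewise k, l are cut vertices.
By contrast removing d leaves 2 components; it is not a cut vertex. No other vertex is a cut vertex either.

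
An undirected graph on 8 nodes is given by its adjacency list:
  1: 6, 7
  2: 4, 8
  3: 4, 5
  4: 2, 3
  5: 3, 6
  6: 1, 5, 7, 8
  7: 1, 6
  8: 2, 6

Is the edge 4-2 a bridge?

No

After removing 4-2, the path 4-3-5-6-8-2 still connects them, so the edge is not a bridge.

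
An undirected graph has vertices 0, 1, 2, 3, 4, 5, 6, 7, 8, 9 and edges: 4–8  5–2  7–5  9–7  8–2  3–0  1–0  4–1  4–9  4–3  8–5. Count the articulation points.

1

Removing 4 increases the component count from 2 to 3, so 4 is a cut vertex.
By contrast removing 2 leaves 2 components; it is not a cut vertex. No other vertex is a cut vertex either.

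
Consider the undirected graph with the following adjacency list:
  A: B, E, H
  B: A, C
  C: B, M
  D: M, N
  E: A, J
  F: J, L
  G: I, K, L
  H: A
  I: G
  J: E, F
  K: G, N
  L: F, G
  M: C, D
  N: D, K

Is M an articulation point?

No

Deleting M leaves 1 component (was 1) (its neighbors C, D remain connected to each other), so M is not a cut vertex.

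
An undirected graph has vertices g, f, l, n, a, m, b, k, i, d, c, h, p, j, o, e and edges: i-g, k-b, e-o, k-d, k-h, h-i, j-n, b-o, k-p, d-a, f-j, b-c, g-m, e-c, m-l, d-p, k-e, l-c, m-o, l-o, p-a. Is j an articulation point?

Yes

Deleting j raises the number of components from 2 to 3, so j is a cut vertex.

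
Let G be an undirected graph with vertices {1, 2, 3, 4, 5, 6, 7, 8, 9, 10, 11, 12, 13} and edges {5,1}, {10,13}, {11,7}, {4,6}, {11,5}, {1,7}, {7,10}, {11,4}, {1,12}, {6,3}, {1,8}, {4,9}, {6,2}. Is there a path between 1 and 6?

Yes

From 1 we can reach 1, 2, 3, 4, 5, 6, 7, 8, 9, 10, 11, 12, 13, which includes 6.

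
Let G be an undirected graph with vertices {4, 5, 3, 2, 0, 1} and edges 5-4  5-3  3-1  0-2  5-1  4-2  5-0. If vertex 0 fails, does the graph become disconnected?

No

Deleting 0 leaves 1 component (was 1) (its neighbors 2, 5 remain connected to each other), so 0 is not a cut vertex.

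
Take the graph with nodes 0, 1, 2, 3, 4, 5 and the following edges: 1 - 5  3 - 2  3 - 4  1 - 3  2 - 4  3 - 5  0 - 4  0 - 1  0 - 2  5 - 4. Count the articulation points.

Removing 1, for instance, still leaves 1 component. No single vertex removal increases the component count — the graph has no articulation points.

0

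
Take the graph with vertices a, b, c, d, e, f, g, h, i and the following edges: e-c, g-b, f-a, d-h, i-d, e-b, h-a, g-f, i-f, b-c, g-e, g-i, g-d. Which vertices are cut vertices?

g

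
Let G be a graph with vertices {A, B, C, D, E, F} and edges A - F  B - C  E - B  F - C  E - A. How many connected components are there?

2

D is isolated — a component by itself.
Starting from A we can reach A, B, C, E, F. That is one component of size 5.
Total: 2 components.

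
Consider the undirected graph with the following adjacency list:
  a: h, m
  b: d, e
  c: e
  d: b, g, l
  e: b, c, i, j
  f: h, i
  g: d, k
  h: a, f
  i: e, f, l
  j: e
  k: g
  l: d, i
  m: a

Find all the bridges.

a-h, a-m, c-e, d-g, e-j, f-h, f-i, g-k

The edges on the cycle l-d-b-e-i-l are not bridges since each lies on that cycle.
But removing j-e disconnects j from e; removing e-c disconnects e from c; removing a-m disconnects a from m; removing i-f disconnects i from f — these are bridges.
In total 8 edges are bridges.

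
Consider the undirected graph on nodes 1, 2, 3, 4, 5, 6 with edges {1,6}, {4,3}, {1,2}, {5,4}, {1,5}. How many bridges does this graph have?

removing 4 - 3 disconnects 4 from 3; removing 1 - 6 disconnects 1 from 6; removing 4 - 5 disconnects 4 from 5; removing 1 - 2 disconnects 1 from 2 — these are bridges.
In total 5 edges are bridges.

5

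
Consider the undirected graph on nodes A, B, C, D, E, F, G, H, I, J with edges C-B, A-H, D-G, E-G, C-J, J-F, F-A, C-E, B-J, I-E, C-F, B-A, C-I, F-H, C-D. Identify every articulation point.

C

Removing C increases the component count from 1 to 2, so C is a cut vertex.
By contrast removing D leaves 1 component; it is not a cut vertex. No other vertex is a cut vertex either.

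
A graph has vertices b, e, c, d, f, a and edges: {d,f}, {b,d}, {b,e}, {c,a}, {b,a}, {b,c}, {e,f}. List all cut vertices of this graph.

b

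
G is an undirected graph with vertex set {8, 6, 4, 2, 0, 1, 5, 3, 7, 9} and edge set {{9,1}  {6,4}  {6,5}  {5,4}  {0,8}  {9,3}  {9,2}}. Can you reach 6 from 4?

Yes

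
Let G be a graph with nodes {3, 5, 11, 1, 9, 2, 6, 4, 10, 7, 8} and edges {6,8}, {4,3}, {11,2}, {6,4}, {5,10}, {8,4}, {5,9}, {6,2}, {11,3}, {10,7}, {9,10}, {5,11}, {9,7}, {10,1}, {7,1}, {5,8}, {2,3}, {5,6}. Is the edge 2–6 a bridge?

No

After removing 2–6, the path 2-11-5-6 still connects them, so the edge is not a bridge.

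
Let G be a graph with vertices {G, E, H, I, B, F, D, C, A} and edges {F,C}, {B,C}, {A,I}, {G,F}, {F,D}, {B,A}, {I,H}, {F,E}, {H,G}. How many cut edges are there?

The edges on the cycle B-A-I-H-G-F-C-B are not bridges since each lies on that cycle.
But removing E-F disconnects E from F; removing F-D disconnects F from D — these are bridges.
That makes 2 bridges.

2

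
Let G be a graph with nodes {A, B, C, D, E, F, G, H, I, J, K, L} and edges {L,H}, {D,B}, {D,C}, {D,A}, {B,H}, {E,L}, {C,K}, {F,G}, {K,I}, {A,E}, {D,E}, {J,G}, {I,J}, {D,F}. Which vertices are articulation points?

Removing D increases the component count from 1 to 2, so D is a cut vertex.
By contrast removing J leaves 1 component; it is not a cut vertex. No other vertex is a cut vertex either.

D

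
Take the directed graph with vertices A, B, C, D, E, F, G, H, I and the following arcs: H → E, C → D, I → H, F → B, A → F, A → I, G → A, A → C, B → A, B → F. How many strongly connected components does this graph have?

{A, B, F} are all mutually reachable — one SCC of size 3.
{D} is an SCC by itself.
{E} is an SCC by itself.
{I} is an SCC by itself.
{G} is an SCC by itself.
(and 2 more singleton SCCs)
That gives 7 strongly connected components.

7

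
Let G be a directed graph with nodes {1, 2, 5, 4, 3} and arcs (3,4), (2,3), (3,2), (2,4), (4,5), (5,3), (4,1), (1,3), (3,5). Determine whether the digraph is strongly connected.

From 2 we can reach every vertex (1, 2, 3, 4, 5), and every vertex can reach 2 (1, 2, 3, 4, 5). So the whole graph is one strongly connected component.

Yes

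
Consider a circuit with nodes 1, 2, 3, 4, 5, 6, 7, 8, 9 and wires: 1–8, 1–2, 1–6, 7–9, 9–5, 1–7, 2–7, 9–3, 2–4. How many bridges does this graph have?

6

The edges on the cycle 1-2-7-1 are not bridges since each lies on that cycle.
But removing 2–4 disconnects 2 from 4; removing 7–9 disconnects 7 from 9; removing 1–8 disconnects 1 from 8; removing 9–3 disconnects 9 from 3 — these are bridges.
In total 6 edges are bridges.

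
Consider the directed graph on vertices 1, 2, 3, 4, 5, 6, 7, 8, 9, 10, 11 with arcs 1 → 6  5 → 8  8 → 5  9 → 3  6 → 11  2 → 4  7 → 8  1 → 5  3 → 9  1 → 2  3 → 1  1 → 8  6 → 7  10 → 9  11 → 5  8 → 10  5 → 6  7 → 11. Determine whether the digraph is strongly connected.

No

There is no directed path from 4 to 11, so the graph is not strongly connected.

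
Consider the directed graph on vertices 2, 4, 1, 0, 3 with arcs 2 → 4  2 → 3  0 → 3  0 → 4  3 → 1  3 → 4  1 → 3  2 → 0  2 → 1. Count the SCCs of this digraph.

4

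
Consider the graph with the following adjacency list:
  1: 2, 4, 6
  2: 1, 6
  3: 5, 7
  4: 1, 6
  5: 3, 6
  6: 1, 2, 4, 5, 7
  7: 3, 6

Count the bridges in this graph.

The edges on the cycle 6-4-1-6 are not bridges since each lies on that cycle.
Every edge lies on some cycle, so there are no bridges.

0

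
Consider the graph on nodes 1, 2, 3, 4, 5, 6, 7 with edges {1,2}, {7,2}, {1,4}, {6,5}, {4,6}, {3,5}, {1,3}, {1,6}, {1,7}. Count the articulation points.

1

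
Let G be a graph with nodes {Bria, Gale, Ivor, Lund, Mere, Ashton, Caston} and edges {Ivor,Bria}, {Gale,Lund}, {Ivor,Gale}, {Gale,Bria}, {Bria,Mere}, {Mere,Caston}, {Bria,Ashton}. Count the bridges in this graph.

4

The edges on the cycle Ivor-Gale-Bria-Ivor are not bridges since each lies on that cycle.
But removing Mere—Caston disconnects Mere from Caston; removing Bria—Mere disconnects Bria from Mere; removing Gale—Lund disconnects Gale from Lund; removing Bria—Ashton disconnects Bria from Ashton — these are bridges.
That makes 4 bridges.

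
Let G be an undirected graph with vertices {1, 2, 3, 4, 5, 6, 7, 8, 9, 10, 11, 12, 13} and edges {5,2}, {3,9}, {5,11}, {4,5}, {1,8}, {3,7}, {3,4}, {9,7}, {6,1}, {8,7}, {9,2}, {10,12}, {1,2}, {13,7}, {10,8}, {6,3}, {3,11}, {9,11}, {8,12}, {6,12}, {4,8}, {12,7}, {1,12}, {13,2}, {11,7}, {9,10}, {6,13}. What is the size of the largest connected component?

13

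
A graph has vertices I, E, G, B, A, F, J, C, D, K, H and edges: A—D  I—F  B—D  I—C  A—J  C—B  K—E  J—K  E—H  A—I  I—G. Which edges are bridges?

A-J, E-H, E-K, F-I, G-I, J-K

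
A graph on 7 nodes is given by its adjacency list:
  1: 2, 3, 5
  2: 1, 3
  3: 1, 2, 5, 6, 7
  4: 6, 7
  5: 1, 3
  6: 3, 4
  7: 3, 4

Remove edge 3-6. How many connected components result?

1

3 and 6 are still connected via 3-7-4-6, so the component count stays at 1.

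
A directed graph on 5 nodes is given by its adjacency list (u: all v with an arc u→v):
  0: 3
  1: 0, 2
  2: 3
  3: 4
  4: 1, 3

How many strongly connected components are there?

{0, 1, 2, 3, 4} are all mutually reachable — one SCC of size 5.
That gives 1 strongly connected component.

1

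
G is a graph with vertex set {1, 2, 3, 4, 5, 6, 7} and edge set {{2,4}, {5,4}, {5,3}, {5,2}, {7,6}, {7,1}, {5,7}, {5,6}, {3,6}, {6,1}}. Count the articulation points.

Removing 5 increases the component count from 1 to 2, so 5 is a cut vertex.
By contrast removing 1 leaves 1 component; it is not a cut vertex. No other vertex is a cut vertex either.

1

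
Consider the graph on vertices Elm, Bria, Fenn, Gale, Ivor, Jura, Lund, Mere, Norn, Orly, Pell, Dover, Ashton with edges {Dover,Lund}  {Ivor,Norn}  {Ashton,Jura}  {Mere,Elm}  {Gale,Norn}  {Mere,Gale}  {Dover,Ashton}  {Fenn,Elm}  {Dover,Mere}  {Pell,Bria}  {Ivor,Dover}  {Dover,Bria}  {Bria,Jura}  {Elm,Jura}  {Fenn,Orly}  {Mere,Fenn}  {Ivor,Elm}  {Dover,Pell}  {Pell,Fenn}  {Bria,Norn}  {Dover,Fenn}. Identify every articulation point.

Fenn, Dover

Removing Fenn increases the component count from 1 to 2, so Fenn is a cut vertex.
Removing Dover increases the component count from 1 to 2, so Dover is a cut vertex.
By contrast removing Mere leaves 1 component; it is not a cut vertex. No other vertex is a cut vertex either.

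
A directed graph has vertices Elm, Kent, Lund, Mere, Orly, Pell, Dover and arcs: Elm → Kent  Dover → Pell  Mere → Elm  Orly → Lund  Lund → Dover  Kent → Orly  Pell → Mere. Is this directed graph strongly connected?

Yes

From Kent we can reach every vertex (Elm, Kent, Lund, Mere, Orly, Pell, Dover), and every vertex can reach Kent (Elm, Kent, Lund, Mere, Orly, Pell, Dover). So the whole graph is one strongly connected component.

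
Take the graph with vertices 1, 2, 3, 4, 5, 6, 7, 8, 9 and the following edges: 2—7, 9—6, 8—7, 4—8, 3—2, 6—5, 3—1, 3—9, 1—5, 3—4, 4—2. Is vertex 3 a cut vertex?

Yes

Deleting 3 raises the number of components from 1 to 2, so 3 is a cut vertex.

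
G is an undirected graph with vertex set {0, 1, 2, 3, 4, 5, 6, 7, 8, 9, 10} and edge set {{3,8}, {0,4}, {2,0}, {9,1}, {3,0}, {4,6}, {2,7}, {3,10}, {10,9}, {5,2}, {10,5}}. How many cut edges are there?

The edges on the cycle 3-10-5-2-0-3 are not bridges since each lies on that cycle.
But removing 2 - 7 disconnects 2 from 7; removing 4 - 6 disconnects 4 from 6; removing 10 - 9 disconnects 10 from 9; removing 1 - 9 disconnects 1 from 9 — these are bridges.
In total 6 edges are bridges.

6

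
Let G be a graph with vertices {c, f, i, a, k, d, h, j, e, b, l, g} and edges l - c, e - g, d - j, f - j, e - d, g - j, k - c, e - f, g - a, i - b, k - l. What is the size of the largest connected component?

6

h is isolated — a component by itself.
Starting from b we can reach b, i. That is one component of size 2.
Starting from c we can reach c, k, l. That is one component of size 3.
Starting from a we can reach a, d, e, f, g, j. That is one component of size 6.
The largest has 6 vertices.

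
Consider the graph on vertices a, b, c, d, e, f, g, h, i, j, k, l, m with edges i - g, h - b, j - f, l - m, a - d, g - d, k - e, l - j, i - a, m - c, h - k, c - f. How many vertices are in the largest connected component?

Starting from b we can reach b, e, h, k. That is one component of size 4.
Starting from a we can reach a, d, g, i. That is one component of size 4.
Starting from c we can reach c, f, j, l, m. That is one component of size 5.
The largest has 5 vertices.

5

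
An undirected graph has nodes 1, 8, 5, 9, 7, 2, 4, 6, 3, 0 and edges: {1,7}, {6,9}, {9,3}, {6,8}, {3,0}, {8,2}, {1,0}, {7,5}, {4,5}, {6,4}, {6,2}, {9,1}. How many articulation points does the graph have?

1

Removing 6 increases the component count from 1 to 2, so 6 is a cut vertex.
By contrast removing 5 leaves 1 component; it is not a cut vertex. No other vertex is a cut vertex either.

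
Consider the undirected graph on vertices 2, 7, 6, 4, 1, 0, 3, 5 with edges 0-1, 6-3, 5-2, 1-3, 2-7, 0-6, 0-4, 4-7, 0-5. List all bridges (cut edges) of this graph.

The edges on the cycle 0-5-2-7-4-0 are not bridges since each lies on that cycle.
Every edge lies on some cycle, so there are no bridges.

none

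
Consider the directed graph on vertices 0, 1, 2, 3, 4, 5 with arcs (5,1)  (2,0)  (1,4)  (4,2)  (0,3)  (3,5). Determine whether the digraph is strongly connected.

Yes

From 3 we can reach every vertex (0, 1, 2, 3, 4, 5), and every vertex can reach 3 (0, 1, 2, 3, 4, 5). So the whole graph is one strongly connected component.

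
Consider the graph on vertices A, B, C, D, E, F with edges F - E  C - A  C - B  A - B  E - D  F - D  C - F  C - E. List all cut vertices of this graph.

Removing C increases the component count from 1 to 2, so C is a cut vertex.
By contrast removing E leaves 1 component; it is not a cut vertex. No other vertex is a cut vertex either.

C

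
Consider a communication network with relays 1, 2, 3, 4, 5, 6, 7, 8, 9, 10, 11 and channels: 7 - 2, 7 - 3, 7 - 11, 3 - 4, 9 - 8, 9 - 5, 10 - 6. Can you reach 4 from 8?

The component containing 8 is {5, 8, 9}, and 4 is not in it.

No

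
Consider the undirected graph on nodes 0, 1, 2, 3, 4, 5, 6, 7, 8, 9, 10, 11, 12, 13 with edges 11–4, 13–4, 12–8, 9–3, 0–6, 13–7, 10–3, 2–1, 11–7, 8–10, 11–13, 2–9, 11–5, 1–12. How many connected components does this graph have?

Starting from 0 we can reach 0, 6. That is one component of size 2.
Starting from 4 we can reach 4, 5, 7, 11, 13. That is one component of size 5.
Starting from 1 we can reach 1, 2, 3, 8, 9, 10, 12. That is one component of size 7.
Total: 3 components.

3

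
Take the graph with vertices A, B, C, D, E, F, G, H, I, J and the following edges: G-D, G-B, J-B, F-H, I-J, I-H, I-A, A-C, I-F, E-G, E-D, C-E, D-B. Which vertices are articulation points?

Removing I increases the component count from 1 to 2, so I is a cut vertex.
By contrast removing A leaves 1 component; it is not a cut vertex. No other vertex is a cut vertex either.

I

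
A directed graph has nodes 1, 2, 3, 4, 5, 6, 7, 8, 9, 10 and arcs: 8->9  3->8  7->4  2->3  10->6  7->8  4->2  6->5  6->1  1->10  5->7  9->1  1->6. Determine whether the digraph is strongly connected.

From 5 we can reach every vertex (1, 2, 3, 4, 5, 6, 7, 8, 9, 10), and every vertex can reach 5 (1, 2, 3, 4, 5, 6, 7, 8, 9, 10). So the whole graph is one strongly connected component.

Yes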